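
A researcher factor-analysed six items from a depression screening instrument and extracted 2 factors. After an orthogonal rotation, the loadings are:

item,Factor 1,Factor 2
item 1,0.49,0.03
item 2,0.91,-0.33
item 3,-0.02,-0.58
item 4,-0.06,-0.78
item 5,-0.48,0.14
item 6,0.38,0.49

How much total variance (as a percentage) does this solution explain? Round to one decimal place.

Communalities: 0.2410, 0.9370, 0.3368, 0.6120, 0.2500, 0.3845; Σh² = 2.7613.
Total variance with 6 standardized items is 6, so the solution explains 2.7613/6 = 0.4602 = 46.02%.

46.0%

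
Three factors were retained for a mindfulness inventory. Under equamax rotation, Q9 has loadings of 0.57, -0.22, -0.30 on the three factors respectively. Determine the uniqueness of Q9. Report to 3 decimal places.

h² = 0.57² + (-0.22)² + (-0.30)² = 0.3249 + 0.0484 + 0.0900 = 0.4633
Uniqueness u² = 1 − h² = 1 − 0.4633 = 0.5367

0.537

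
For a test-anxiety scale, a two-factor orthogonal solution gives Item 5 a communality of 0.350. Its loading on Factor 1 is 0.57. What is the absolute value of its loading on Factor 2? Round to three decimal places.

0.158

Under orthogonal rotation h² = Σλ², so λ_Factor 2² = h² − (0.3249) = 0.350 − 0.3249 = 0.0251.
|λ| = √0.0251 = 0.1584.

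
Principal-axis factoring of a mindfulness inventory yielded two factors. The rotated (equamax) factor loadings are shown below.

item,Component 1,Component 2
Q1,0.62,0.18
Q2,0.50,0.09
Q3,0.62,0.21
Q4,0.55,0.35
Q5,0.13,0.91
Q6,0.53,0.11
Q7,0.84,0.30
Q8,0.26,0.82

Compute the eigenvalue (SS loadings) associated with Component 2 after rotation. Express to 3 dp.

SS loadings for Component 2 = 0.18² + 0.09² + 0.21² + 0.35² + 0.91² + 0.11² + 0.30² + 0.82² = 0.0324 + 0.0081 + 0.0441 + 0.1225 + 0.8281 + 0.0121 + 0.0900 + 0.6724 = 1.8097

1.810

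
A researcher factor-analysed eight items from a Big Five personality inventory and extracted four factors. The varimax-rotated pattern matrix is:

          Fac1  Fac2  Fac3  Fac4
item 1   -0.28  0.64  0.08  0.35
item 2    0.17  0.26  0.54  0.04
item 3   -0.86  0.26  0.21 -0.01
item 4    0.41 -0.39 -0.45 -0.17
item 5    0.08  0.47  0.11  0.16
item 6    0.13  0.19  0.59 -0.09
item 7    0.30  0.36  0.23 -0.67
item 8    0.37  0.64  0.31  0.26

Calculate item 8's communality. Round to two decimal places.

0.71

h² = 0.37² + 0.64² + 0.31² + 0.26² = 0.1369 + 0.4096 + 0.0961 + 0.0676 = 0.7102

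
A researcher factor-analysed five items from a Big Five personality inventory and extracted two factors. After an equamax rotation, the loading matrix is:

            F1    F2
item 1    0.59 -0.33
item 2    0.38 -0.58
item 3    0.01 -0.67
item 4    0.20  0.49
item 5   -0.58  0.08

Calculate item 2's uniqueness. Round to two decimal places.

0.52

h² = 0.38² + (-0.58)² = 0.1444 + 0.3364 = 0.4808
Uniqueness u² = 1 − h² = 1 − 0.4808 = 0.5192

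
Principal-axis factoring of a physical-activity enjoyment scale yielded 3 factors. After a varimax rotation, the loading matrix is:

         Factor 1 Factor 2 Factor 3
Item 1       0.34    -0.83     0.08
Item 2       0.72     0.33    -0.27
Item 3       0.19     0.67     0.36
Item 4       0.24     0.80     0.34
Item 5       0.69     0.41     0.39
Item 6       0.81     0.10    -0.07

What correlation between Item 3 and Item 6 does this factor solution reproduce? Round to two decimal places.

r̂ = Σ λ_i·λ_j across factors = (0.19)(0.81) + (0.67)(0.10) + (0.36)(-0.07)
  = +0.1539 +0.0670 -0.0252 = 0.1957

0.20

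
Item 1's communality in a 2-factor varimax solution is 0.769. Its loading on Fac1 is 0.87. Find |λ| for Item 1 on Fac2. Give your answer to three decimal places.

0.110

Under orthogonal rotation h² = Σλ², so λ_Fac2² = h² − (0.7569) = 0.769 − 0.7569 = 0.0121.
|λ| = √0.0121 = 0.1100.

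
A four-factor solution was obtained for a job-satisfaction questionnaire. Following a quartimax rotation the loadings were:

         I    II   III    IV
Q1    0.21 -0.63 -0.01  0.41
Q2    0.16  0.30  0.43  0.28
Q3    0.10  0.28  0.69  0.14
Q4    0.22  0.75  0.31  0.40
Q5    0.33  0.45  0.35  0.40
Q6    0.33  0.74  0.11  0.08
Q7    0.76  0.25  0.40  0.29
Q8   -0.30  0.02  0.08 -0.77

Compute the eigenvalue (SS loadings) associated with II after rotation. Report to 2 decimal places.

SS loadings for II = (-0.63)² + 0.30² + 0.28² + 0.75² + 0.45² + 0.74² + 0.25² + 0.02² = 0.3969 + 0.0900 + 0.0784 + 0.5625 + 0.2025 + 0.5476 + 0.0625 + 0.0004 = 1.9408

1.94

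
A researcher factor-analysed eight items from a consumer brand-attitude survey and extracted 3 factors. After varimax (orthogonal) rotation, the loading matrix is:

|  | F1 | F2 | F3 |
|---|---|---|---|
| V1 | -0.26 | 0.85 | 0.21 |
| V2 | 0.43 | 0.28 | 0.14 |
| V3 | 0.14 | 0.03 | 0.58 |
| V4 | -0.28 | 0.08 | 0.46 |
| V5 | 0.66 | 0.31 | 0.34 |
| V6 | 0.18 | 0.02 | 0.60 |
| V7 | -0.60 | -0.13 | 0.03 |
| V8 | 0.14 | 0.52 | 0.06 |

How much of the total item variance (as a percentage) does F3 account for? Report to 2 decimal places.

SS loadings for F3 = 0.21² + 0.14² + 0.58² + 0.46² + 0.34² + 0.60² + 0.03² + 0.06² = 1.0918
With 8 standardized items, total variance = 8. Proportion = 1.0918/8 = 0.1365 → 13.65%.

13.65%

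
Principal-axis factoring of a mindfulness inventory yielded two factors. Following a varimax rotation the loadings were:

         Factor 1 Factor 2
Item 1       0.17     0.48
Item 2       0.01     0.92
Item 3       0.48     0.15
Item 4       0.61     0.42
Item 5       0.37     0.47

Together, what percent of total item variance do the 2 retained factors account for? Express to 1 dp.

45.3%

SS loadings by factor: 0.7684, 1.4966; total = 2.2650.
Total variance with 5 standardized items is 5, so the solution explains 2.2650/5 = 0.4530 = 45.30%.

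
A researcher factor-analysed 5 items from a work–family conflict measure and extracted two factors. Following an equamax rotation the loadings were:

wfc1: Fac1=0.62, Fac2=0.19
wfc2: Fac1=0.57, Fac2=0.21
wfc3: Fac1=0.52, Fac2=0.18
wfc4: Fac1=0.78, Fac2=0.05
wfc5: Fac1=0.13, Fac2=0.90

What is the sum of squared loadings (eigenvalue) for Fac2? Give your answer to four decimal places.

0.9251

SS loadings for Fac2 = 0.19² + 0.21² + 0.18² + 0.05² + 0.90² = 0.0361 + 0.0441 + 0.0324 + 0.0025 + 0.8100 = 0.9251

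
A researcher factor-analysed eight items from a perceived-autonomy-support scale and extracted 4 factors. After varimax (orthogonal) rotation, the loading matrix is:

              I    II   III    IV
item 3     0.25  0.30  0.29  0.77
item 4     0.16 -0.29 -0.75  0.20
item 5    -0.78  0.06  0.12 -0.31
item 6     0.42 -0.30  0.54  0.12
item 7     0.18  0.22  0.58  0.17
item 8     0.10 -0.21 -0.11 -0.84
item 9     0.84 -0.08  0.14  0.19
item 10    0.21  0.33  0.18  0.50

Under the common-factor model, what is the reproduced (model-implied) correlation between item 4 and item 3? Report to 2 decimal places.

r̂ = Σ λ_i·λ_j across factors = (0.16)(0.25) + (-0.29)(0.30) + (-0.75)(0.29) + (0.20)(0.77)
  = +0.0400 -0.0870 -0.2175 +0.1540 = -0.1105

-0.11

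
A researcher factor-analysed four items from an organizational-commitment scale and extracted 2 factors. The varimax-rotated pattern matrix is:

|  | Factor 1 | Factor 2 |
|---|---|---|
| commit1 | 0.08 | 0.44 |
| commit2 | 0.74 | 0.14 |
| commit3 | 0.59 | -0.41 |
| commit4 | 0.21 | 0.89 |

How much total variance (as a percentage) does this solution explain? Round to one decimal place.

Communalities: 0.2000, 0.5672, 0.5162, 0.8362; Σh² = 2.1196.
Total variance with 4 standardized items is 4, so the solution explains 2.1196/4 = 0.5299 = 52.99%.

53.0%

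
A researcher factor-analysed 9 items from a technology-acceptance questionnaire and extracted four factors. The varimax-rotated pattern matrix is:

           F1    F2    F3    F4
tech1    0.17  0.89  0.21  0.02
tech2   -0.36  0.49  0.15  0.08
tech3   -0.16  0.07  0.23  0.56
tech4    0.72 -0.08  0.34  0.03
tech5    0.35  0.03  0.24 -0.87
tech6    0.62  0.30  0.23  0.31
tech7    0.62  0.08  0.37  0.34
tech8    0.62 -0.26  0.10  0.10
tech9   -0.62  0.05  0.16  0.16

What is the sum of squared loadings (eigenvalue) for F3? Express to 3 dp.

SS loadings for F3 = 0.21² + 0.15² + 0.23² + 0.34² + 0.24² + 0.23² + 0.37² + 0.10² + 0.16² = 0.0441 + 0.0225 + 0.0529 + 0.1156 + 0.0576 + 0.0529 + 0.1369 + 0.0100 + 0.0256 = 0.5181

0.518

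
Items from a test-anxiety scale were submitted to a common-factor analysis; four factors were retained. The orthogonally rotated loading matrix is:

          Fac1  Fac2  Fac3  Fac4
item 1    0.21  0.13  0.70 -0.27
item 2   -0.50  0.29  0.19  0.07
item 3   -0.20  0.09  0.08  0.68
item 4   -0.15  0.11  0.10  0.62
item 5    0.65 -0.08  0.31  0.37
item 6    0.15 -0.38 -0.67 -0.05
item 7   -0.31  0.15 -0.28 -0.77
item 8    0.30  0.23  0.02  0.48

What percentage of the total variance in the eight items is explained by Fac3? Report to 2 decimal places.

SS loadings for Fac3 = 0.70² + 0.19² + 0.08² + 0.10² + 0.31² + (-0.67)² + (-0.28)² + 0.02² = 1.1663
With 8 standardized items, total variance = 8. Proportion = 1.1663/8 = 0.1458 → 14.58%.

14.58%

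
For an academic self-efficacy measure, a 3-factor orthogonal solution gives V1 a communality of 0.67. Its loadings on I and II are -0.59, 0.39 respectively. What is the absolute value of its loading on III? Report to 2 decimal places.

0.41

Under orthogonal rotation h² = Σλ², so λ_III² = h² − (0.5002) = 0.67 − 0.5002 = 0.1698.
|λ| = √0.1698 = 0.4121.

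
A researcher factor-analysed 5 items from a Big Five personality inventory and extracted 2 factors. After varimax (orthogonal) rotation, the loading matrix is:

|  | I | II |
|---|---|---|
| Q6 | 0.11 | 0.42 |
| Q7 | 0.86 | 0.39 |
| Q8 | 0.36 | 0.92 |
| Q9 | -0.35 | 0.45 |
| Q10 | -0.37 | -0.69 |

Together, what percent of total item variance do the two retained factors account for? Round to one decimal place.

SS loadings by factor: 1.1407, 1.8535; total = 2.9942.
Total variance with 5 standardized items is 5, so the solution explains 2.9942/5 = 0.5988 = 59.88%.

59.9%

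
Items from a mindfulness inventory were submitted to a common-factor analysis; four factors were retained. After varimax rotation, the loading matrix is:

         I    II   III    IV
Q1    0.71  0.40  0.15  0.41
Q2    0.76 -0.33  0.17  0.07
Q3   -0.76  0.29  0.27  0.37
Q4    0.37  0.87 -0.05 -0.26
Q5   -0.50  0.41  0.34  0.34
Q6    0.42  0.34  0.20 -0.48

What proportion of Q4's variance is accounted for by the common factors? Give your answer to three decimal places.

0.964

h² = 0.37² + 0.87² + (-0.05)² + (-0.26)² = 0.1369 + 0.7569 + 0.0025 + 0.0676 = 0.9639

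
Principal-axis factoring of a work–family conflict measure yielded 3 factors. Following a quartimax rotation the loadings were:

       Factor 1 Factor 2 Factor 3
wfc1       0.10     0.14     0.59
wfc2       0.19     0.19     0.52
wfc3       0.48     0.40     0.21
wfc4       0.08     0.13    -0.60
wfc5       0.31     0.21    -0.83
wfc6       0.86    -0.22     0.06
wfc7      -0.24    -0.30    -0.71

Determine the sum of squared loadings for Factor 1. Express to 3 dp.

1.176

SS loadings for Factor 1 = 0.10² + 0.19² + 0.48² + 0.08² + 0.31² + 0.86² + (-0.24)² = 0.0100 + 0.0361 + 0.2304 + 0.0064 + 0.0961 + 0.7396 + 0.0576 = 1.1762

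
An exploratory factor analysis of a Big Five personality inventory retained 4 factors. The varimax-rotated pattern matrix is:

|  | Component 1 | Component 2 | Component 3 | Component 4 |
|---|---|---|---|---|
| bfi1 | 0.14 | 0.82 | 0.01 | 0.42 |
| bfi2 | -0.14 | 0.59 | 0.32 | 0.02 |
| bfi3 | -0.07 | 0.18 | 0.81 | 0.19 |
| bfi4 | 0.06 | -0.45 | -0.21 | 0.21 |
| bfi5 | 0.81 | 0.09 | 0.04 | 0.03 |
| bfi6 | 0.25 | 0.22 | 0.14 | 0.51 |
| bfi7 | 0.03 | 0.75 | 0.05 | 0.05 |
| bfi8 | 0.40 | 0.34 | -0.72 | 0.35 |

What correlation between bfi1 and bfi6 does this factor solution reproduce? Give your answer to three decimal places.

r̂ = Σ λ_i·λ_j across factors = (0.14)(0.25) + (0.82)(0.22) + (0.01)(0.14) + (0.42)(0.51)
  = +0.0350 +0.1804 +0.0014 +0.2142 = 0.4310

0.431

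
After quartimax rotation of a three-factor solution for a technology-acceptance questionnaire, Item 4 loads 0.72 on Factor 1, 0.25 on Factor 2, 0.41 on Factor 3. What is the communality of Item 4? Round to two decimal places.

h² = 0.72² + 0.25² + 0.41² = 0.5184 + 0.0625 + 0.1681 = 0.7490

0.75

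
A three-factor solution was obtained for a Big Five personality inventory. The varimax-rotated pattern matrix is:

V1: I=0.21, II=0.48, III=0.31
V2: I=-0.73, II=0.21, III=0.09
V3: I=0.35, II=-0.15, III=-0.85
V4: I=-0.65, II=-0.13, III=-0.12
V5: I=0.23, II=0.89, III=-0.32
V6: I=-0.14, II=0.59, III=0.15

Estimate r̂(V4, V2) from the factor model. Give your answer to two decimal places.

0.44

r̂ = Σ λ_i·λ_j across factors = (-0.65)(-0.73) + (-0.13)(0.21) + (-0.12)(0.09)
  = +0.4745 -0.0273 -0.0108 = 0.4364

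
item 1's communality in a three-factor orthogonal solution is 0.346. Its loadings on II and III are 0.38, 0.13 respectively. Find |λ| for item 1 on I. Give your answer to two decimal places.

Under orthogonal rotation h² = Σλ², so λ_I² = h² − (0.1613) = 0.346 − 0.1613 = 0.1847.
|λ| = √0.1847 = 0.4298.

0.43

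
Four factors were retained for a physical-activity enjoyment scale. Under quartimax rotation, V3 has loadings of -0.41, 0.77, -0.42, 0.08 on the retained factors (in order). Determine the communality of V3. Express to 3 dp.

0.944

h² = (-0.41)² + 0.77² + (-0.42)² + 0.08² = 0.1681 + 0.5929 + 0.1764 + 0.0064 = 0.9438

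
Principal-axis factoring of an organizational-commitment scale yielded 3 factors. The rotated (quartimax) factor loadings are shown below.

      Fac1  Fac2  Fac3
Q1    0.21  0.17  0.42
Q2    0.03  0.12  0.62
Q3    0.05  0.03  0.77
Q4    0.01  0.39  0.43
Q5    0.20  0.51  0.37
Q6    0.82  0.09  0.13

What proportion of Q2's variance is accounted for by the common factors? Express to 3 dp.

h² = 0.03² + 0.12² + 0.62² = 0.0009 + 0.0144 + 0.3844 = 0.3997

0.400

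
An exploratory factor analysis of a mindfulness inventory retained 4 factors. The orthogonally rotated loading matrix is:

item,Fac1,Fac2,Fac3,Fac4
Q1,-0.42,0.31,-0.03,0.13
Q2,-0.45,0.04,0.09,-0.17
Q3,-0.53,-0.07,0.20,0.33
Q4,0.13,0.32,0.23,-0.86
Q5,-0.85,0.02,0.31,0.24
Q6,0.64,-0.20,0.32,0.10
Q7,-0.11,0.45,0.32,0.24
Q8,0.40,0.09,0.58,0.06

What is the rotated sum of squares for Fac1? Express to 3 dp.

SS loadings for Fac1 = (-0.42)² + (-0.45)² + (-0.53)² + 0.13² + (-0.85)² + 0.64² + (-0.11)² + 0.40² = 0.1764 + 0.2025 + 0.2809 + 0.0169 + 0.7225 + 0.4096 + 0.0121 + 0.1600 = 1.9809

1.981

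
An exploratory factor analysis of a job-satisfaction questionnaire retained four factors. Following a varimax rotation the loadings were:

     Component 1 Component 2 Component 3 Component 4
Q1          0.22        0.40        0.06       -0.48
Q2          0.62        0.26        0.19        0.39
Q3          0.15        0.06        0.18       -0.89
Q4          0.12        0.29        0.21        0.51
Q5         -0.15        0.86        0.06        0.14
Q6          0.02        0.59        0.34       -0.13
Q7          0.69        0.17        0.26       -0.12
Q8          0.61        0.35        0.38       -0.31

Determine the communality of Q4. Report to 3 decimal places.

0.403

h² = 0.12² + 0.29² + 0.21² + 0.51² = 0.0144 + 0.0841 + 0.0441 + 0.2601 = 0.4027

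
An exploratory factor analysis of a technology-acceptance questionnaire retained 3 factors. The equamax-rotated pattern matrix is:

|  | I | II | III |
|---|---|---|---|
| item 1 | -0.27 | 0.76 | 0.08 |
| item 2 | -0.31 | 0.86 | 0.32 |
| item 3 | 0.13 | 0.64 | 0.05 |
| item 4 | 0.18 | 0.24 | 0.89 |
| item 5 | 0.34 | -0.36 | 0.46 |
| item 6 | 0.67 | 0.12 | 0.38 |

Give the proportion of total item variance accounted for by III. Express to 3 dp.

SS loadings for III = 0.08² + 0.32² + 0.05² + 0.89² + 0.46² + 0.38² = 1.2594
Proportion of variance = 1.2594 / 6 = 0.2099.

0.210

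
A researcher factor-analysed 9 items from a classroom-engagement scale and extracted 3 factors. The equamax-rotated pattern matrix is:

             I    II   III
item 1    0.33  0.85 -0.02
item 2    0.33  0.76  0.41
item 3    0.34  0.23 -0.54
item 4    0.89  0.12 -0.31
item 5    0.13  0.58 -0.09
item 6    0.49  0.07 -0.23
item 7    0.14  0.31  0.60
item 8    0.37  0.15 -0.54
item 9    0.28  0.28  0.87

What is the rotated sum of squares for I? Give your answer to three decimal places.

1.617

SS loadings for I = 0.33² + 0.33² + 0.34² + 0.89² + 0.13² + 0.49² + 0.14² + 0.37² + 0.28² = 0.1089 + 0.1089 + 0.1156 + 0.7921 + 0.0169 + 0.2401 + 0.0196 + 0.1369 + 0.0784 = 1.6174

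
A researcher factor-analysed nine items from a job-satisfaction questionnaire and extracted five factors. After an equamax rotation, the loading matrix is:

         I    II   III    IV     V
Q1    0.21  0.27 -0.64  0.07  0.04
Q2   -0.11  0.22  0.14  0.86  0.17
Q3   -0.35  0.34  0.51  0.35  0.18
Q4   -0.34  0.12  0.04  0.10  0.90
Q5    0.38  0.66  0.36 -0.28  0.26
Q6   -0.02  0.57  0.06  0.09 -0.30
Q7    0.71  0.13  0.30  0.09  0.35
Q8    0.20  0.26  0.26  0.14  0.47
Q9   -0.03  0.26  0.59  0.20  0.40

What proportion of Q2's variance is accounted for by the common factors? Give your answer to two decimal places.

h² = (-0.11)² + 0.22² + 0.14² + 0.86² + 0.17² = 0.0121 + 0.0484 + 0.0196 + 0.7396 + 0.0289 = 0.8486

0.85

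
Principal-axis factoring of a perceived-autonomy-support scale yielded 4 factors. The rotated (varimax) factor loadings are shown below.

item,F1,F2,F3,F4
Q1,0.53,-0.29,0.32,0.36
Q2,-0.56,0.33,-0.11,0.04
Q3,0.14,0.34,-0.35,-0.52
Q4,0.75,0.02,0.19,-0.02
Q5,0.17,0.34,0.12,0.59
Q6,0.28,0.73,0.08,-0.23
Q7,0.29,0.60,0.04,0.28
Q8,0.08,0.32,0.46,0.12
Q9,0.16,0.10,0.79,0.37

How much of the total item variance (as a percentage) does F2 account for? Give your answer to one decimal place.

SS loadings for F2 = (-0.29)² + 0.33² + 0.34² + 0.02² + 0.34² + 0.73² + 0.60² + 0.32² + 0.10² = 1.4299
With 9 standardized items, total variance = 9. Proportion = 1.4299/9 = 0.1589 → 15.89%.

15.9%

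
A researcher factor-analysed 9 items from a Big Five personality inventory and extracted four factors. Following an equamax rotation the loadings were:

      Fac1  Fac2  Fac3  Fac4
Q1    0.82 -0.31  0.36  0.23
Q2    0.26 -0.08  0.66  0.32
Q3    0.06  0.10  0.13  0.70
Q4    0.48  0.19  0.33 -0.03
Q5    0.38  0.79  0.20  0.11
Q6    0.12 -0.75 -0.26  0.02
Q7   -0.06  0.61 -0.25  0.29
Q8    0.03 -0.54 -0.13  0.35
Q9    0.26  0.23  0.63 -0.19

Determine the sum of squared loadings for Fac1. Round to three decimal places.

1.205

SS loadings for Fac1 = 0.82² + 0.26² + 0.06² + 0.48² + 0.38² + 0.12² + (-0.06)² + 0.03² + 0.26² = 0.6724 + 0.0676 + 0.0036 + 0.2304 + 0.1444 + 0.0144 + 0.0036 + 0.0009 + 0.0676 = 1.2049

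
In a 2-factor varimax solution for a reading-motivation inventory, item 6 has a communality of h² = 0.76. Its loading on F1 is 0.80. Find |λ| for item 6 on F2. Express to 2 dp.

0.35

Under orthogonal rotation h² = Σλ², so λ_F2² = h² − (0.6400) = 0.76 − 0.6400 = 0.1200.
|λ| = √0.1200 = 0.3464.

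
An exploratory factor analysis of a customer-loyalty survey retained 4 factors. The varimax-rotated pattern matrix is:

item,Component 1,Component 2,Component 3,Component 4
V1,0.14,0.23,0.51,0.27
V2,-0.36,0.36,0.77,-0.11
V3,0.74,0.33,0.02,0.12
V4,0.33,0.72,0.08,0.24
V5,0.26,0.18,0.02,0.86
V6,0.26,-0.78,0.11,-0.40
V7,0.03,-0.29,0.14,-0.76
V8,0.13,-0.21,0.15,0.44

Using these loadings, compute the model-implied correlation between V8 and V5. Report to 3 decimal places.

r̂ = Σ λ_i·λ_j across factors = (0.13)(0.26) + (-0.21)(0.18) + (0.15)(0.02) + (0.44)(0.86)
  = +0.0338 -0.0378 +0.0030 +0.3784 = 0.3774

0.377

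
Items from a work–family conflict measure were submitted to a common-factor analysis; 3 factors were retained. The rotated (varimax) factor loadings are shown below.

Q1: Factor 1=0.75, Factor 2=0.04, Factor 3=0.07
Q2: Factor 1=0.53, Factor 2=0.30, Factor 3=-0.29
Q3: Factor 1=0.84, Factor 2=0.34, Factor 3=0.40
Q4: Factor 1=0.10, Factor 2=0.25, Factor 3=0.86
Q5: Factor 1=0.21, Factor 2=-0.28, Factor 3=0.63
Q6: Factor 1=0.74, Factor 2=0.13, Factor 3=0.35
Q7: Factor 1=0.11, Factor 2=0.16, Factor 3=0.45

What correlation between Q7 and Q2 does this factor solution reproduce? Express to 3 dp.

-0.024

r̂ = Σ λ_i·λ_j across factors = (0.11)(0.53) + (0.16)(0.30) + (0.45)(-0.29)
  = +0.0583 +0.0480 -0.1305 = -0.0242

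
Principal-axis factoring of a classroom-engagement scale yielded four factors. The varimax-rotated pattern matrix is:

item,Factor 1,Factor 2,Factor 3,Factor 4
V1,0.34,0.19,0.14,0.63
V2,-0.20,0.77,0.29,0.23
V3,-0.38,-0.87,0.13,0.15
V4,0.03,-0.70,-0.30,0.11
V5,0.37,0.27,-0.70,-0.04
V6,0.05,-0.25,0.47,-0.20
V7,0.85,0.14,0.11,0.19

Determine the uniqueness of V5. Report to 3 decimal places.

h² = 0.37² + 0.27² + (-0.70)² + (-0.04)² = 0.1369 + 0.0729 + 0.4900 + 0.0016 = 0.7014
Uniqueness u² = 1 − h² = 1 − 0.7014 = 0.2986

0.299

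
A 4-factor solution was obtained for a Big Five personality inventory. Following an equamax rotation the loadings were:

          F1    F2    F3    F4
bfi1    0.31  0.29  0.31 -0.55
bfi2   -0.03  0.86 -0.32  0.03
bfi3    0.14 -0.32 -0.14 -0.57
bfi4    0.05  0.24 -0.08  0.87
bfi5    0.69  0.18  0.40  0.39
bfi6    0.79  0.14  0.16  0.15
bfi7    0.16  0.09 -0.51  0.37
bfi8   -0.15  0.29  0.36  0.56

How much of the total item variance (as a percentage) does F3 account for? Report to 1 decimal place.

SS loadings for F3 = 0.31² + (-0.32)² + (-0.14)² + (-0.08)² + 0.40² + 0.16² + (-0.51)² + 0.36² = 0.7998
With 8 standardized items, total variance = 8. Proportion = 0.7998/8 = 0.1000 → 10.00%.

10.0%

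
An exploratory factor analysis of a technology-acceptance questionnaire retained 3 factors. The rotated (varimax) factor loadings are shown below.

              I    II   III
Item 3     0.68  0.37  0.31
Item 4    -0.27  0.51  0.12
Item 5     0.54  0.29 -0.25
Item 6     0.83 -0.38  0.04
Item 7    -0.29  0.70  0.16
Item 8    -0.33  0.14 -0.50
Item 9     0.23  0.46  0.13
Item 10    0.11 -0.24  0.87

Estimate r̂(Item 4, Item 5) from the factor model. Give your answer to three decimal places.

-0.028

r̂ = Σ λ_i·λ_j across factors = (-0.27)(0.54) + (0.51)(0.29) + (0.12)(-0.25)
  = -0.1458 +0.1479 -0.0300 = -0.0279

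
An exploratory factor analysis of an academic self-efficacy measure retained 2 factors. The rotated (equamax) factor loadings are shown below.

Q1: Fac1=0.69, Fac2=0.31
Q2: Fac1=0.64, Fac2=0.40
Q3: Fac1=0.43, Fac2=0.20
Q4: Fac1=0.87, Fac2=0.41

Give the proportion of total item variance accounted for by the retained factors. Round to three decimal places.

Communalities: 0.5722, 0.5696, 0.2249, 0.9250; Σh² = 2.2917.
Total variance with 4 standardized items is 4, so the solution explains 2.2917/4 = 0.5729.

0.573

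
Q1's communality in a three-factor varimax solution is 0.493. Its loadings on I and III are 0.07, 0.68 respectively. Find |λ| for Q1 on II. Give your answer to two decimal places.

Under orthogonal rotation h² = Σλ², so λ_II² = h² − (0.4673) = 0.493 − 0.4673 = 0.0257.
|λ| = √0.0257 = 0.1603.

0.16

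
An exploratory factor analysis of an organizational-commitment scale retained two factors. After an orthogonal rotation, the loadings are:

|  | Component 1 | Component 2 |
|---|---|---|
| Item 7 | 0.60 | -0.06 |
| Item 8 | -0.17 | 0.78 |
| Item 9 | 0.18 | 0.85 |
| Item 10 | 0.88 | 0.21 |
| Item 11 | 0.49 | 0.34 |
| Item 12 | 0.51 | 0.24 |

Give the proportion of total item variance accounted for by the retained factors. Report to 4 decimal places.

0.5413

Communalities: 0.3636, 0.6373, 0.7549, 0.8185, 0.3557, 0.3177; Σh² = 3.2477.
Total variance with 6 standardized items is 6, so the solution explains 3.2477/6 = 0.5413.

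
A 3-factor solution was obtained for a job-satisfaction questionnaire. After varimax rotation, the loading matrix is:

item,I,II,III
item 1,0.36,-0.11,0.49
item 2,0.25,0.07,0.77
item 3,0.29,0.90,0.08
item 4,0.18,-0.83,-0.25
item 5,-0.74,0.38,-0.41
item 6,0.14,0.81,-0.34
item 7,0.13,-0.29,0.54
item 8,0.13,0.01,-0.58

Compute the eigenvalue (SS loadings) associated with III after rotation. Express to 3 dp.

SS loadings for III = 0.49² + 0.77² + 0.08² + (-0.25)² + (-0.41)² + (-0.34)² + 0.54² + (-0.58)² = 0.2401 + 0.5929 + 0.0064 + 0.0625 + 0.1681 + 0.1156 + 0.2916 + 0.3364 = 1.8136

1.814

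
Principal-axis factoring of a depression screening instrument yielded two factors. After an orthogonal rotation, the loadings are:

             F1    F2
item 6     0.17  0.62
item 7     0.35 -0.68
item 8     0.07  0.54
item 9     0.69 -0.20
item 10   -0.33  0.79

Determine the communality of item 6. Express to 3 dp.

0.413

h² = 0.17² + 0.62² = 0.0289 + 0.3844 = 0.4133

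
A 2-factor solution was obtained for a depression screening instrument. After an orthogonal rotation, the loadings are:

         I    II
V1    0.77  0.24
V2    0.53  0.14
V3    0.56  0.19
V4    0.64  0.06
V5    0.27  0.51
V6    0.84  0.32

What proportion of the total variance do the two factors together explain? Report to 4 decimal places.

Communalities: 0.6505, 0.3005, 0.3497, 0.4132, 0.3330, 0.8080; Σh² = 2.8549.
Total variance with 6 standardized items is 6, so the solution explains 2.8549/6 = 0.4758.

0.4758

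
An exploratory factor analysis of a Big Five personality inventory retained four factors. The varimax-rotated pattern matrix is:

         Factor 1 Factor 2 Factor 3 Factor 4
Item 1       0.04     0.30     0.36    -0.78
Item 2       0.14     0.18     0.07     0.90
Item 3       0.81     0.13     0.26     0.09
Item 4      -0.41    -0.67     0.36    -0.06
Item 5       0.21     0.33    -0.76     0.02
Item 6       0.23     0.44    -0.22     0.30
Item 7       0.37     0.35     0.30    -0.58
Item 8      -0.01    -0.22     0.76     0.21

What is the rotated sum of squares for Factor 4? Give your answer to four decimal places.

SS loadings for Factor 4 = (-0.78)² + 0.90² + 0.09² + (-0.06)² + 0.02² + 0.30² + (-0.58)² + 0.21² = 0.6084 + 0.8100 + 0.0081 + 0.0036 + 0.0004 + 0.0900 + 0.3364 + 0.0441 = 1.9010

1.9010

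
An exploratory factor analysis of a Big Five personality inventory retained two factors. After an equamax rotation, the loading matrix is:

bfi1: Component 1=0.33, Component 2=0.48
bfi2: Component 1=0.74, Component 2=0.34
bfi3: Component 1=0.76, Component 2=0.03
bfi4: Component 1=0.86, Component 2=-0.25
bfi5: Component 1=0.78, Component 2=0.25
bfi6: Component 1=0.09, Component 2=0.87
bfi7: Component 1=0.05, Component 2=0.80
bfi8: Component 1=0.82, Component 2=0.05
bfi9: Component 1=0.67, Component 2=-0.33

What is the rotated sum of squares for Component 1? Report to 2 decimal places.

SS loadings for Component 1 = 0.33² + 0.74² + 0.76² + 0.86² + 0.78² + 0.09² + 0.05² + 0.82² + 0.67² = 0.1089 + 0.5476 + 0.5776 + 0.7396 + 0.6084 + 0.0081 + 0.0025 + 0.6724 + 0.4489 = 3.7140

3.71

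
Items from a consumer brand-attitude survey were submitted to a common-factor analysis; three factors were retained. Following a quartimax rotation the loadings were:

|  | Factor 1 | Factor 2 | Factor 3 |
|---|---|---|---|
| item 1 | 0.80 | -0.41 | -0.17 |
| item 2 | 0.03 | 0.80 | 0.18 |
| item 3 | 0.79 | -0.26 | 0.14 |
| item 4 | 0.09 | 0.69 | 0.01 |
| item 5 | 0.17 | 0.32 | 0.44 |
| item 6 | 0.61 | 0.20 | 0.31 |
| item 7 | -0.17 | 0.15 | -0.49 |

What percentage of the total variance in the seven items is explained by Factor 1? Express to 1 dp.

SS loadings for Factor 1 = 0.80² + 0.03² + 0.79² + 0.09² + 0.17² + 0.61² + (-0.17)² = 1.7030
With 7 standardized items, total variance = 7. Proportion = 1.7030/7 = 0.2433 → 24.33%.

24.3%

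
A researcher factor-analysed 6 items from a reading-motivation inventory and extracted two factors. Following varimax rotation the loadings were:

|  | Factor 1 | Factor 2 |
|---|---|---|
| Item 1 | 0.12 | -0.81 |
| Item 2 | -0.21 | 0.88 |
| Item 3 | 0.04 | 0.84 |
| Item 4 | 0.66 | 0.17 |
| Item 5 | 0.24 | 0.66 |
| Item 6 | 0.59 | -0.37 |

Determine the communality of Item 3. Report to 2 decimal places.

h² = 0.04² + 0.84² = 0.0016 + 0.7056 = 0.7072

0.71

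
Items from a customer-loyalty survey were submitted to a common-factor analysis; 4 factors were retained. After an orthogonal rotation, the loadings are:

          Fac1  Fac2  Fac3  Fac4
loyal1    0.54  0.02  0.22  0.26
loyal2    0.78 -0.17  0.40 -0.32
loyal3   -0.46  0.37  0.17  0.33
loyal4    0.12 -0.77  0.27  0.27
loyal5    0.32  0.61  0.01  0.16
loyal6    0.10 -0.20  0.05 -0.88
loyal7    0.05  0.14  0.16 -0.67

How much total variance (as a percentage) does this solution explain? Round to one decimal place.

SS loadings by factor: 1.2409, 1.1908, 0.3384, 1.6007; total = 4.3708.
Total variance with 7 standardized items is 7, so the solution explains 4.3708/7 = 0.6244 = 62.44%.

62.4%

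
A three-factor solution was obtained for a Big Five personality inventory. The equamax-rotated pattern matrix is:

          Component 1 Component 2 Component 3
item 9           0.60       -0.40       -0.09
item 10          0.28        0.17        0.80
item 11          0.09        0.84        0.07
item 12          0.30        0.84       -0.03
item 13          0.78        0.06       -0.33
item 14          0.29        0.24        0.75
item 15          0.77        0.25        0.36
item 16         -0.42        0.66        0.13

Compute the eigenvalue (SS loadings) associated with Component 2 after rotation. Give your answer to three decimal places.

SS loadings for Component 2 = (-0.40)² + 0.17² + 0.84² + 0.84² + 0.06² + 0.24² + 0.25² + 0.66² = 0.1600 + 0.0289 + 0.7056 + 0.7056 + 0.0036 + 0.0576 + 0.0625 + 0.4356 = 2.1594

2.159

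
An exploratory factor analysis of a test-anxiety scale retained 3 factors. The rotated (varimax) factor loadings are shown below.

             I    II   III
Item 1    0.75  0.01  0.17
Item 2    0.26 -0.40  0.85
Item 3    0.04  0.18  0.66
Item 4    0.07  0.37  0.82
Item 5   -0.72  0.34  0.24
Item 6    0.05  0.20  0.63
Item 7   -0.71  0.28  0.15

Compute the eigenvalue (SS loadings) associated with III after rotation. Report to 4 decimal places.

2.3364

SS loadings for III = 0.17² + 0.85² + 0.66² + 0.82² + 0.24² + 0.63² + 0.15² = 0.0289 + 0.7225 + 0.4356 + 0.6724 + 0.0576 + 0.3969 + 0.0225 = 2.3364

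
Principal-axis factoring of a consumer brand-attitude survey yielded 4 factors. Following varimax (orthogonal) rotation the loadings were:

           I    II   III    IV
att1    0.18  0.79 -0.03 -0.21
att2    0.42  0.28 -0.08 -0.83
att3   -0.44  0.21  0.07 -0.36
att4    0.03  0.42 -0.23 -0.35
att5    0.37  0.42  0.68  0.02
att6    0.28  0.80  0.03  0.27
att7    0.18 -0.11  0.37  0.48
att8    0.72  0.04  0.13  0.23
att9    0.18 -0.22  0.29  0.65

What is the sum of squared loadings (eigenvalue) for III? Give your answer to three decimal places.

0.766

SS loadings for III = (-0.03)² + (-0.08)² + 0.07² + (-0.23)² + 0.68² + 0.03² + 0.37² + 0.13² + 0.29² = 0.0009 + 0.0064 + 0.0049 + 0.0529 + 0.4624 + 0.0009 + 0.1369 + 0.0169 + 0.0841 = 0.7663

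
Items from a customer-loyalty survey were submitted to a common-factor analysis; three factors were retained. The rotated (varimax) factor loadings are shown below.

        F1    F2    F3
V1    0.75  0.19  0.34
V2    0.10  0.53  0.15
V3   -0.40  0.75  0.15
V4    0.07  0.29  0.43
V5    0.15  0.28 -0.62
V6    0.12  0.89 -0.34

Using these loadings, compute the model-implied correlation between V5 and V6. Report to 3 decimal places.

0.478

r̂ = Σ λ_i·λ_j across factors = (0.15)(0.12) + (0.28)(0.89) + (-0.62)(-0.34)
  = +0.0180 +0.2492 +0.2108 = 0.4780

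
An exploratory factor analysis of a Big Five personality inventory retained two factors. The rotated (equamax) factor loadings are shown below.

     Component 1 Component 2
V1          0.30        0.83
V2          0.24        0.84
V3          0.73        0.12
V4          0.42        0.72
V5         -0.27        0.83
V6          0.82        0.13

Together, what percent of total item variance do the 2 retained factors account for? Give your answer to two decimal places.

SS loadings by factor: 1.6022, 2.6331; total = 4.2353.
Total variance with 6 standardized items is 6, so the solution explains 4.2353/6 = 0.7059 = 70.59%.

70.59%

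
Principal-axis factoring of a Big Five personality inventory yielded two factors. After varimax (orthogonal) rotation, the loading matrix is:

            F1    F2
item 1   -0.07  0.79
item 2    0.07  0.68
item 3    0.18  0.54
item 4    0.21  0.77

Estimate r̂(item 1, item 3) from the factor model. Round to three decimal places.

r̂ = Σ λ_i·λ_j across factors = (-0.07)(0.18) + (0.79)(0.54)
  = -0.0126 +0.4266 = 0.4140

0.414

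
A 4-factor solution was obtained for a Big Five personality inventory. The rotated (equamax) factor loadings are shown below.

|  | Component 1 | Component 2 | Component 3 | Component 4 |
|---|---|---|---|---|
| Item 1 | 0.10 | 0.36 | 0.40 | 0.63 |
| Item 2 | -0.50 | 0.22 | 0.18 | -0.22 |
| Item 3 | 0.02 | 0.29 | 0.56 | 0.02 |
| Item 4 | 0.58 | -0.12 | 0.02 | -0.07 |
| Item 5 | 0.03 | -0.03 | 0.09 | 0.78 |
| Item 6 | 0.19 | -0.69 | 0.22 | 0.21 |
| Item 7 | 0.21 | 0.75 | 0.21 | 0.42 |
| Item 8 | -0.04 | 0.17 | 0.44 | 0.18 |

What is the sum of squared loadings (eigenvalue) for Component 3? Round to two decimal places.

0.80

SS loadings for Component 3 = 0.40² + 0.18² + 0.56² + 0.02² + 0.09² + 0.22² + 0.21² + 0.44² = 0.1600 + 0.0324 + 0.3136 + 0.0004 + 0.0081 + 0.0484 + 0.0441 + 0.1936 = 0.8006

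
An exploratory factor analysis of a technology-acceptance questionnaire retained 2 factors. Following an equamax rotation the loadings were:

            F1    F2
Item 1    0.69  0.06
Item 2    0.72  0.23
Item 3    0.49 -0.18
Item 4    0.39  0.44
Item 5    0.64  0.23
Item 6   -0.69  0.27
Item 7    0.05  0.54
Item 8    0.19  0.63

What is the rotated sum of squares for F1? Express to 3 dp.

SS loadings for F1 = 0.69² + 0.72² + 0.49² + 0.39² + 0.64² + (-0.69)² + 0.05² + 0.19² = 0.4761 + 0.5184 + 0.2401 + 0.1521 + 0.4096 + 0.4761 + 0.0025 + 0.0361 = 2.3110

2.311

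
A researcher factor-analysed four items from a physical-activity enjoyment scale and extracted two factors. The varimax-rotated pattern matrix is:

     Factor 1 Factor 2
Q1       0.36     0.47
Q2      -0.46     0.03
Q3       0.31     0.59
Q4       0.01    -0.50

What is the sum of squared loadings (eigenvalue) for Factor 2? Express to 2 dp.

SS loadings for Factor 2 = 0.47² + 0.03² + 0.59² + (-0.50)² = 0.2209 + 0.0009 + 0.3481 + 0.2500 = 0.8199

0.82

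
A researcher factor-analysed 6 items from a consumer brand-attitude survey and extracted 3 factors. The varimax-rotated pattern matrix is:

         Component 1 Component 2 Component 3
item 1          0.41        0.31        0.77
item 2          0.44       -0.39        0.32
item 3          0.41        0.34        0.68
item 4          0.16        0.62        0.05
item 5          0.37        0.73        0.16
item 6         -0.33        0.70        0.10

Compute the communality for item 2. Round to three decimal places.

h² = 0.44² + (-0.39)² + 0.32² = 0.1936 + 0.1521 + 0.1024 = 0.4481

0.448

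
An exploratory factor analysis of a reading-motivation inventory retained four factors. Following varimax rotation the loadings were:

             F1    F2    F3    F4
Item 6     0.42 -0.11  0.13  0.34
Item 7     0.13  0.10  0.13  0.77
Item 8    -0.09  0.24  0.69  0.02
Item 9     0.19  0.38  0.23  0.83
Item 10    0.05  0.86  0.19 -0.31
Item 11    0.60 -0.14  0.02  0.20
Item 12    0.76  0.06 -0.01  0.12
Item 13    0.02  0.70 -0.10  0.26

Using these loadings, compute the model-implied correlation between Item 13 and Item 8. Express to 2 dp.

r̂ = Σ λ_i·λ_j across factors = (0.02)(-0.09) + (0.70)(0.24) + (-0.10)(0.69) + (0.26)(0.02)
  = -0.0018 +0.1680 -0.0690 +0.0052 = 0.1024

0.10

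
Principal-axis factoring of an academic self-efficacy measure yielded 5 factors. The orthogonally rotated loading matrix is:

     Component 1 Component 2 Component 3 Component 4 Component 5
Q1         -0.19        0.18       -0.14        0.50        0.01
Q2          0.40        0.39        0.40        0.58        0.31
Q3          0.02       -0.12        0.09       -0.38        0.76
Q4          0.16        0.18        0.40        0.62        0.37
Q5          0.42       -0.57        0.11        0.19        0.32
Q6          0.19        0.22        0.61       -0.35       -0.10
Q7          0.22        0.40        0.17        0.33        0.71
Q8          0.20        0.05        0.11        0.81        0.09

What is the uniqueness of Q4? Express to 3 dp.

0.261

h² = 0.16² + 0.18² + 0.40² + 0.62² + 0.37² = 0.0256 + 0.0324 + 0.1600 + 0.3844 + 0.1369 = 0.7393
Uniqueness u² = 1 − h² = 1 − 0.7393 = 0.2607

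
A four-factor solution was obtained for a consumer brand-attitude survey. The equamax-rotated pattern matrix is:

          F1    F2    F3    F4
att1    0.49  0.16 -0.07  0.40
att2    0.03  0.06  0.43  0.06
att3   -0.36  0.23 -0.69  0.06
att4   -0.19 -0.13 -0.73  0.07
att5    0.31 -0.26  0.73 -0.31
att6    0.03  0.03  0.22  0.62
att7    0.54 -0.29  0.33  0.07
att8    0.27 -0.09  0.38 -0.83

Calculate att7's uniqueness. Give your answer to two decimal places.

h² = 0.54² + (-0.29)² + 0.33² + 0.07² = 0.2916 + 0.0841 + 0.1089 + 0.0049 = 0.4895
Uniqueness u² = 1 − h² = 1 − 0.4895 = 0.5105

0.51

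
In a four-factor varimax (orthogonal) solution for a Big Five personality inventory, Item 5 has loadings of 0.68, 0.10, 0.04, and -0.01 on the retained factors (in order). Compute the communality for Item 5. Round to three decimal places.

h² = 0.68² + 0.10² + 0.04² + (-0.01)² = 0.4624 + 0.0100 + 0.0016 + 0.0001 = 0.4741

0.474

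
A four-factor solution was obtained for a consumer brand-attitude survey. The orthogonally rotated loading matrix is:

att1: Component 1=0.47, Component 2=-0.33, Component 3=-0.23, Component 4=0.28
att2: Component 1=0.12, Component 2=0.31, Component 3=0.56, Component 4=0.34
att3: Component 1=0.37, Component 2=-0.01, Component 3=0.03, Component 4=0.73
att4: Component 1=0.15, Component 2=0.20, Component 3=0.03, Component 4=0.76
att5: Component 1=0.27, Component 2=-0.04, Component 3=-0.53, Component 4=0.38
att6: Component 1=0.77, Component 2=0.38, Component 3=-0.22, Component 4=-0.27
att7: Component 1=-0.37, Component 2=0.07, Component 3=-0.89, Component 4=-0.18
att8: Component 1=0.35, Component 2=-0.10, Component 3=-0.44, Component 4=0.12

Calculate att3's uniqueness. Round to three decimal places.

h² = 0.37² + (-0.01)² + 0.03² + 0.73² = 0.1369 + 0.0001 + 0.0009 + 0.5329 = 0.6708
Uniqueness u² = 1 − h² = 1 − 0.6708 = 0.3292

0.329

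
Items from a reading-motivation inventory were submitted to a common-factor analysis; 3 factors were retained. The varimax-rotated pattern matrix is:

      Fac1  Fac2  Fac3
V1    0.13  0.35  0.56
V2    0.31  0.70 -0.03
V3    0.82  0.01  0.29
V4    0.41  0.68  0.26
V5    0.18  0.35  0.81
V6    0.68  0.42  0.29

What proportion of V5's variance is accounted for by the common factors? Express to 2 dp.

h² = 0.18² + 0.35² + 0.81² = 0.0324 + 0.1225 + 0.6561 = 0.8110

0.81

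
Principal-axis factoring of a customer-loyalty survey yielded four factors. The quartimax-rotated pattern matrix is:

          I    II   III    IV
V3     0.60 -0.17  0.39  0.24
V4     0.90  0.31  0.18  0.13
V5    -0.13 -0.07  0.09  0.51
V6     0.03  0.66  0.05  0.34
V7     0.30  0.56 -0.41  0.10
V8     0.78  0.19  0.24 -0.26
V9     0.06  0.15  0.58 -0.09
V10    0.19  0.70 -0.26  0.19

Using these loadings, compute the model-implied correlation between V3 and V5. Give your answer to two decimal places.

0.09

r̂ = Σ λ_i·λ_j across factors = (0.60)(-0.13) + (-0.17)(-0.07) + (0.39)(0.09) + (0.24)(0.51)
  = -0.0780 +0.0119 +0.0351 +0.1224 = 0.0914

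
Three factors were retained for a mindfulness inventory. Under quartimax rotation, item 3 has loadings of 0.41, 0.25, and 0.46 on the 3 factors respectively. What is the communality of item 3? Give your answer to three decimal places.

0.442

h² = 0.41² + 0.25² + 0.46² = 0.1681 + 0.0625 + 0.2116 = 0.4422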